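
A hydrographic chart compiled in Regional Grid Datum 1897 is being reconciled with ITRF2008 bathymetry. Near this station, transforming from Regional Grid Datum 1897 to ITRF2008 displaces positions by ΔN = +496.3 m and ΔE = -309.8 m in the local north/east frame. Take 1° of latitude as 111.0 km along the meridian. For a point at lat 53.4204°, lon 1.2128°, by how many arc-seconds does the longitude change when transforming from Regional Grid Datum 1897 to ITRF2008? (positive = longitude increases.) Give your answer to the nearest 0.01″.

At latitude 53.4204°, cos φ = 0.595939.
1° of longitude at this latitude = 111.0 × cos φ = 66.15 km, so Δλ = -309.8 / 66149.2 = -0.0046834° = -16.860″.

Δλ = -16.86″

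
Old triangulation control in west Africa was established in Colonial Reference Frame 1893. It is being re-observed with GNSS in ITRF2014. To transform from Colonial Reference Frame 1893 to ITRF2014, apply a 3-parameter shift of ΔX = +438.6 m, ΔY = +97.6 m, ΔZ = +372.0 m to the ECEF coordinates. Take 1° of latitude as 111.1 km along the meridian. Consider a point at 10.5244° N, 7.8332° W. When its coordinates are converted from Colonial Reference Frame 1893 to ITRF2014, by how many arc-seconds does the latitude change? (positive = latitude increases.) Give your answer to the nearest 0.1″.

Δφ = 9.4″

sin φ = 0.182654, cos φ = 0.983177, sin λ = -0.136290, cos λ = 0.990669.
North component: ΔN = −sin φ cos λ·ΔX − sin φ sin λ·ΔY + cos φ·ΔZ = −(0.182654)(0.990669)(438.6) − (0.182654)(-0.136290)(97.6) + (0.983177)(372.0) = 288.81 m.
1° of latitude spans 111100 m, so Δφ = 288.81 / 111100 × 3600 = 9.358″.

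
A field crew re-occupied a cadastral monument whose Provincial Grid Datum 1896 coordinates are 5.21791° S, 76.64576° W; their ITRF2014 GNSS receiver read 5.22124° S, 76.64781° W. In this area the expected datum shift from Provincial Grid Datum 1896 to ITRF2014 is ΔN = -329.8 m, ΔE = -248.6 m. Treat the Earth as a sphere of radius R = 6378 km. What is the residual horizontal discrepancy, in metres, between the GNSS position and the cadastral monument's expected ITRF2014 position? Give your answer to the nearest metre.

46 m

Observed coordinate differences: Δφ = -0.00333°, Δλ = -0.00205°.
Converting to metres (1° lat = 111317 m, cos φ = 0.995856): observed ΔN = -370.7 m, observed ΔE = -227.3 m.
Subtracting the expected shift leaves a residual of -370.7 − (-329.8) = -40.9 m north and -227.3 − (-248.6) = 21.3 m east.
Residual distance = √((-40.9)² + 21.3²) = 46.1 m.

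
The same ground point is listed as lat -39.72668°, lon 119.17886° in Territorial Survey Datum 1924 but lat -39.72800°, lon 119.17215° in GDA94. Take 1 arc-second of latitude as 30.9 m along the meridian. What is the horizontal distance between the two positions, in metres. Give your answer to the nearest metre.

593 m

Δφ = -39.72800° − -39.72668° = -0.00132°; Δλ = 119.17215° − 119.17886° = -0.00671°.
1° of latitude = 3600 × 30.90 = 111240 m.
ΔN = Δφ × 111240 = -146.8 m; ΔE = Δλ × 111240 × cos(-39.72668°) = -0.00671 × 111240 × 0.769102 = -574.1 m.
Distance = √(ΔE² + ΔN²) = √((-574.1)² + (-146.8)²) = 592.6 m.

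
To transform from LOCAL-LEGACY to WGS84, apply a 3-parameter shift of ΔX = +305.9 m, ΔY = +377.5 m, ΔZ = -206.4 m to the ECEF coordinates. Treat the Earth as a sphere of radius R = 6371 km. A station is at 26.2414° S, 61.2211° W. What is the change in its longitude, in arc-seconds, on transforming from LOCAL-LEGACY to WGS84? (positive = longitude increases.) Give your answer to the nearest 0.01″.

Δλ = 16.24″

sin φ = -0.442154, cos φ = 0.896939, sin λ = -0.876484, cos λ = 0.481431.
East component: ΔE = −sin λ·ΔX + cos λ·ΔY = −(-0.876484)(305.9) + (0.481431)(377.5) = 449.86 m.
1° of latitude spans πR/180 = 111195 m; at latitude φ, 1° of longitude spans that × cos φ = 99735.1 m, so Δλ = 449.86 / 99735.1 × 3600 = 16.238″.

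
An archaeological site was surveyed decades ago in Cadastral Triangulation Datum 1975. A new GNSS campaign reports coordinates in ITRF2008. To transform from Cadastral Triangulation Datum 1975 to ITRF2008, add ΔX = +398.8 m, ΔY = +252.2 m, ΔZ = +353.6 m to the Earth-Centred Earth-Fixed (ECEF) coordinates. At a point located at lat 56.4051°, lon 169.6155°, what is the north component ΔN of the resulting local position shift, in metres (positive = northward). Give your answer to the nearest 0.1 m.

ΔN = 484.5 m

At φ = 56.4051°, λ = 169.6155°: sin φ = 0.832970, cos φ = 0.553317, sin λ = 0.180253, cos λ = -0.983620.
ΔN = −sin φ cos λ·ΔX − sin φ sin λ·ΔY + cos φ·ΔZ = −(0.832970)(-0.983620)(398.8) − (0.832970)(0.180253)(252.2) + (0.553317)(353.6) = 484.53 m.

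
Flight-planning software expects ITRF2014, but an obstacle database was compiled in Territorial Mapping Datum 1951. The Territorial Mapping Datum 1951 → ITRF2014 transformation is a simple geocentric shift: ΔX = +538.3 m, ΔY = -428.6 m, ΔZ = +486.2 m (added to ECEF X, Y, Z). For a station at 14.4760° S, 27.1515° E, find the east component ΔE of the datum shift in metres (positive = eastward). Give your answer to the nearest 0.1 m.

The local east axis at (φ, λ) is (−sin λ, cos λ, 0), so ΔE = −sin(27.1515°)·538.3 + cos(27.1515°)·(-428.6) = -627.02 m.

ΔE = -627.0 m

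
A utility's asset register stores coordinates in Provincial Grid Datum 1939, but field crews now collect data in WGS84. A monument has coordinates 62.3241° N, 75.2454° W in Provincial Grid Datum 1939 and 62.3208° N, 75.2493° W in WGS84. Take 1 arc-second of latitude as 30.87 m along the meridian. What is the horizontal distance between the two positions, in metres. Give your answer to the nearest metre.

418 m

Δφ = 62.3208° − 62.3241° = -0.0033°; Δλ = -75.2493° − -75.2454° = -0.0039°.
1° of latitude = 3600 × 30.87 = 111132 m.
ΔN = Δφ × 111132 = -366.7 m; ΔE = Δλ × 111132 × cos(62.3241°) = -0.0039 × 111132 × 0.464470 = -201.3 m.
Distance = √(ΔE² + ΔN²) = √((-201.3)² + (-366.7)²) = 418.4 m.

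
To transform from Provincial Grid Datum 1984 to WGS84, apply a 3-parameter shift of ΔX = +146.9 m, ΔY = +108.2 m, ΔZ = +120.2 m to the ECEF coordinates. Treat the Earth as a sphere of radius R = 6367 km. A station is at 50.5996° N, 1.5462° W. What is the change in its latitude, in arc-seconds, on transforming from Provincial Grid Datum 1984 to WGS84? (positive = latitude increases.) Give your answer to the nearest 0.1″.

sin φ = 0.772729, cos φ = 0.634736, sin λ = -0.026983, cos λ = 0.999636.
North component: ΔN = −sin φ cos λ·ΔX − sin φ sin λ·ΔY + cos φ·ΔZ = −(0.772729)(0.999636)(146.9) − (0.772729)(-0.026983)(108.2) + (0.634736)(120.2) = -34.92 m.
1° of latitude spans πR/180 = 111125 m, so Δφ = -34.92 / 111125 × 3600 = -1.131″.

Δφ = -1.1″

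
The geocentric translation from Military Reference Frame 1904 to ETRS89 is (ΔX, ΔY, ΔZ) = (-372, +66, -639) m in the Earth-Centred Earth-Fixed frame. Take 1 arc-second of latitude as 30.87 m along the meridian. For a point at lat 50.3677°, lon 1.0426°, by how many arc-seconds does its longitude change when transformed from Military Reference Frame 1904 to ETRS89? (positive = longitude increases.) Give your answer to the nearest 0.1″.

Δλ = 3.7″

sin φ = 0.770154, cos φ = 0.637858, sin λ = 0.018196, cos λ = 0.999834.
East component: ΔE = −sin λ·ΔX + cos λ·ΔY = −(0.018196)(-372) + (0.999834)(66) = 72.76 m.
1° of latitude spans 3600 × 30.87 = 111132 m; at latitude φ, 1° of longitude spans that × cos φ = 70886.5 m, so Δλ = 72.76 / 70886.5 × 3600 = 3.695″.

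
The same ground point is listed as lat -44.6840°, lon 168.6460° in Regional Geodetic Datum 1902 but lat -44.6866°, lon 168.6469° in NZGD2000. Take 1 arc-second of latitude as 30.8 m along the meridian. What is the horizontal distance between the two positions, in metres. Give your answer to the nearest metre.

297 m

Δφ = -44.6866° − -44.6840° = -0.0026°; Δλ = 168.6469° − 168.6460° = +0.0009°.
1° of latitude = 3600 × 30.80 = 110880 m.
ΔN = Δφ × 110880 = -288.3 m; ΔE = Δλ × 110880 × cos(-44.6840°) = +0.0009 × 110880 × 0.710996 = 71.0 m.
Distance = √(ΔE² + ΔN²) = √(71.0² + (-288.3)²) = 296.9 m.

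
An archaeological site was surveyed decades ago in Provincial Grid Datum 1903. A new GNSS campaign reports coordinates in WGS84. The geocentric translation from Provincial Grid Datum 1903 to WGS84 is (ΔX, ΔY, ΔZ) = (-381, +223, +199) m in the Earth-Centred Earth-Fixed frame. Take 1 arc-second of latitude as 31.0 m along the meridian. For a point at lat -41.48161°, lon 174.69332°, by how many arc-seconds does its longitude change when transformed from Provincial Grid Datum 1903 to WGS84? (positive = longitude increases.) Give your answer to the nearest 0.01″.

Δλ = -8.04″

sin φ = -0.662380, cos φ = 0.749168, sin λ = 0.092487, cos λ = -0.995714.
East component: ΔE = −sin λ·ΔX + cos λ·ΔY = −(0.092487)(-381) + (-0.995714)(223) = -186.81 m.
1° of latitude spans 3600 × 31.00 = 111600 m; at latitude φ, 1° of longitude spans that × cos φ = 83607.2 m, so Δλ = -186.81 / 83607.2 × 3600 = -8.044″.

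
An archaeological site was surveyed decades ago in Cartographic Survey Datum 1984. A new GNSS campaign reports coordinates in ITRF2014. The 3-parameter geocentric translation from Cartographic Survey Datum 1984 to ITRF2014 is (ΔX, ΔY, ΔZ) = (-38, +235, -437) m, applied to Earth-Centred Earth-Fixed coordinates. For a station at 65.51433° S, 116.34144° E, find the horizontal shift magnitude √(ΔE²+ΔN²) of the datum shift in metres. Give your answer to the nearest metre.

At φ = -65.51433°, λ = 116.34144°: sin φ = -0.910065, cos φ = 0.414466, sin λ = 0.896166, cos λ = -0.443719.
ΔE = −sin λ·ΔX + cos λ·ΔY = −(0.896166)·(-38) + (-0.443719)·(235) = -70.22 m.
ΔN = −sin φ cos λ·ΔX − sin φ sin λ·ΔY + cos φ·ΔZ = −(-0.910065)(-0.443719)(-38) − (-0.910065)(0.896166)(235) + (0.414466)(-437) = 25.88 m.
Horizontal magnitude = √(ΔE² + ΔN²) = √((-70.22)² + 25.88²) = 74.84 m.

75 m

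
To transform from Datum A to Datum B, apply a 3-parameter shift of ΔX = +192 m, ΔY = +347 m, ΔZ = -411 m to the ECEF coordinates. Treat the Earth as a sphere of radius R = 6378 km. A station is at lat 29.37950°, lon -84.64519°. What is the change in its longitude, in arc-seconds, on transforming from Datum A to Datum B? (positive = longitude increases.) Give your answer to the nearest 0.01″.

Δλ = 8.30″

sin φ = 0.490592, cos φ = 0.871389, sin λ = -0.995636, cos λ = 0.093323.
East component: ΔE = −sin λ·ΔX + cos λ·ΔY = −(-0.995636)(192) + (0.093323)(347) = 223.55 m.
1° of latitude spans πR/180 = 111317 m; at latitude φ, 1° of longitude spans that × cos φ = 97000.5 m, so Δλ = 223.55 / 97000.5 × 3600 = 8.296″.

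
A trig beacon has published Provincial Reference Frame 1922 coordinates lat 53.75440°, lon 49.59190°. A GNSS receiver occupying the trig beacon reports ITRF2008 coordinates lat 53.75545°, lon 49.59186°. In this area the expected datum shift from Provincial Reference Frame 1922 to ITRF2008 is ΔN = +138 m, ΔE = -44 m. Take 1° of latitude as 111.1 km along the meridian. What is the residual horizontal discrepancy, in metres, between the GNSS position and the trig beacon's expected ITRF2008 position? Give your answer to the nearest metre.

Observed coordinate differences: Δφ = +0.00105°, Δλ = -0.00004°.
Converting to metres (1° lat = 111100 m, cos φ = 0.591248): observed ΔN = 116.7 m, observed ΔE = -2.6 m.
Subtracting the expected shift leaves a residual of 116.7 − (138) = -21.3 m north and -2.6 − (-44) = 41.4 m east.
Residual distance = √((-21.3)² + 41.4²) = 46.6 m.

47 m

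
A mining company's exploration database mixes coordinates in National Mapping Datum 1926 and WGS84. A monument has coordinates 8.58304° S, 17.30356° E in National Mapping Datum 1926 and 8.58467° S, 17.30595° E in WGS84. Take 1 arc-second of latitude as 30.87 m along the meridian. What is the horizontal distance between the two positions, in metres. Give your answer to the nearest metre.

Δφ = -8.58467° − -8.58304° = -0.00163°; Δλ = 17.30595° − 17.30356° = +0.00239°.
1° of latitude = 3600 × 30.87 = 111132 m.
ΔN = Δφ × 111132 = -181.1 m; ΔE = Δλ × 111132 × cos(-8.58304°) = +0.00239 × 111132 × 0.988801 = 262.6 m.
Distance = √(ΔE² + ΔN²) = √(262.6² + (-181.1)²) = 319.0 m.

319 m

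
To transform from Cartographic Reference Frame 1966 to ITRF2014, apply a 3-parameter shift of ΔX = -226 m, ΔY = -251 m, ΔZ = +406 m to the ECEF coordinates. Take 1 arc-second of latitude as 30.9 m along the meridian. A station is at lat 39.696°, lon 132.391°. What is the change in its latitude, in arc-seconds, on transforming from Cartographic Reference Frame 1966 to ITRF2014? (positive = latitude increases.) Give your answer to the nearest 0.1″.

Δφ = 10.8″

sin φ = 0.638714, cos φ = 0.769444, sin λ = 0.738561, cos λ = -0.674186.
North component: ΔN = −sin φ cos λ·ΔX − sin φ sin λ·ΔY + cos φ·ΔZ = −(0.638714)(-0.674186)(-226) − (0.638714)(0.738561)(-251) + (0.769444)(406) = 333.48 m.
1° of latitude spans 3600 × 30.90 = 111240 m, so Δφ = 333.48 / 111240 × 3600 = 10.792″.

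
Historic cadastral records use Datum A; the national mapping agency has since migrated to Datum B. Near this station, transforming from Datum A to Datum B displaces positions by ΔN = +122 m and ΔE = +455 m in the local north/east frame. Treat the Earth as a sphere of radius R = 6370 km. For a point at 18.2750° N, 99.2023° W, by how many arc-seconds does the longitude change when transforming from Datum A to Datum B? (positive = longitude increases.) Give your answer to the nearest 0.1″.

At latitude 18.2750°, cos φ = 0.949562.
One radian of longitude at latitude φ spans R cos φ, so Δλ = ΔE / (R cos φ) = 455.0 / (6370000 × 0.949562) = 7.5223e-05 rad = 15.516″.

Δλ = 15.5″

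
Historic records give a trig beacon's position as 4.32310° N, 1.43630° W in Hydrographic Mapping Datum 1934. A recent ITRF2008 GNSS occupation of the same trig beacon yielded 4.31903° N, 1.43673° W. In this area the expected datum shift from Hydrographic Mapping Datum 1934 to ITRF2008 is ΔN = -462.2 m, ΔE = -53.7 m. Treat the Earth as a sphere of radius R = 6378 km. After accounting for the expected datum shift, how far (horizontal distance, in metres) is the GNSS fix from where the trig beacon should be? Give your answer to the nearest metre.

11 m

Observed coordinate differences: Δφ = -0.00407°, Δλ = -0.00043°.
Converting to metres (1° lat = 111317 m, cos φ = 0.997155): observed ΔN = -453.1 m, observed ΔE = -47.7 m.
Subtracting the expected shift leaves a residual of -453.1 − (-462.2) = 9.1 m north and -47.7 − (-53.7) = 6.0 m east.
Residual distance = √(9.1² + 6.0²) = 10.9 m.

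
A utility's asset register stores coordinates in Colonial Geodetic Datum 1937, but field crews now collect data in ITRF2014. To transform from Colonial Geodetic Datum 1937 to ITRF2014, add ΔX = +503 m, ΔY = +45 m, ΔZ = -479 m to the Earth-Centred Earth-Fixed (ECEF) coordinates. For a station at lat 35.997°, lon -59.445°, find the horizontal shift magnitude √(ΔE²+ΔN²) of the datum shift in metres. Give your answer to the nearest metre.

At φ = 35.997°, λ = -59.445°: sin φ = 0.587743, cos φ = 0.809048, sin λ = -0.861142, cos λ = 0.508365.
ΔE = −sin λ·ΔX + cos λ·ΔY = −(-0.861142)·(503) + (0.508365)·(45) = 456.03 m.
ΔN = −sin φ cos λ·ΔX − sin φ sin λ·ΔY + cos φ·ΔZ = −(0.587743)(0.508365)(503) − (0.587743)(-0.861142)(45) + (0.809048)(-479) = -515.05 m.
Horizontal magnitude = √(ΔE² + ΔN²) = √(456.03² + (-515.05)²) = 687.92 m.

688 m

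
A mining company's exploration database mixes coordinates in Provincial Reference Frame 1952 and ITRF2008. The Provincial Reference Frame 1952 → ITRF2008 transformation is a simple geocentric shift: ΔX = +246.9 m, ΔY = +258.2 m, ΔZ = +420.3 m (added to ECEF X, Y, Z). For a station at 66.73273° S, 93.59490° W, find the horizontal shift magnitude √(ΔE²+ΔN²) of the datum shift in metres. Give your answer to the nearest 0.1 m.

245.4 m

At φ = -66.73273°, λ = -93.59490°: sin φ = -0.918672, cos φ = 0.395021, sin λ = -0.998032, cos λ = -0.062702.
ΔE = −sin λ·ΔX + cos λ·ΔY = −(-0.998032)·(246.9) + (-0.062702)·(258.2) = 230.22 m.
ΔN = −sin φ cos λ·ΔX − sin φ sin λ·ΔY + cos φ·ΔZ = −(-0.918672)(-0.062702)(246.9) − (-0.918672)(-0.998032)(258.2) + (0.395021)(420.3) = -84.93 m.
Horizontal magnitude = √(ΔE² + ΔN²) = √(230.22² + (-84.93)²) = 245.39 m.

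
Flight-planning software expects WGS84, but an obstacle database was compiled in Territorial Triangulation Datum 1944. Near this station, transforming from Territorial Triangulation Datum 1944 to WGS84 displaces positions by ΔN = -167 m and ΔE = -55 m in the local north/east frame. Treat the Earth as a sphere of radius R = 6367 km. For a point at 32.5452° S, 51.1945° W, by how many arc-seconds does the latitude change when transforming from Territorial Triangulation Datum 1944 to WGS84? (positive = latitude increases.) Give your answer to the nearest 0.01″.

Δφ = -5.41″

On a sphere of radius R, 1 rad of latitude = R, so Δφ = ΔN / R = -167.0 / 6367000 = -2.6229e-05 rad = -5.410″.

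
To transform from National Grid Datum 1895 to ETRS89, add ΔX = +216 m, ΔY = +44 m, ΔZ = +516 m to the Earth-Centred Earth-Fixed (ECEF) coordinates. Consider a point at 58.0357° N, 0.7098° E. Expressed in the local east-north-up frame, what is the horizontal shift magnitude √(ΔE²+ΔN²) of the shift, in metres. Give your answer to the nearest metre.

The local east axis at (φ, λ) is (−sin λ, cos λ, 0), so ΔE = −sin(0.7098°)·216 + cos(0.7098°)·44 = 41.32 m.
The local north axis is (−sin φ cos λ, −sin φ sin λ, cos φ), giving ΔN = -183.236 − 0.462 + 273.166 = 89.47 m.
Horizontal magnitude = √(ΔE² + ΔN²) = √(41.32² + 89.47²) = 98.55 m.

99 m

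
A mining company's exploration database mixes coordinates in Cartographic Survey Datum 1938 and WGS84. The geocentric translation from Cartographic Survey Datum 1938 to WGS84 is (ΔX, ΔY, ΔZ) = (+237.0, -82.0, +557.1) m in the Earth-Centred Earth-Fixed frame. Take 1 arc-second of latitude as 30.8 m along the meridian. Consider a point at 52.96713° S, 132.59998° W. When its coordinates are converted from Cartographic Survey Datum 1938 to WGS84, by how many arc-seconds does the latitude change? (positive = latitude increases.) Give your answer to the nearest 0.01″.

sin φ = -0.798290, cos φ = 0.602273, sin λ = -0.736097, cos λ = -0.676876.
North component: ΔN = −sin φ cos λ·ΔX − sin φ sin λ·ΔY + cos φ·ΔZ = −(-0.798290)(-0.676876)(237.0) − (-0.798290)(-0.736097)(-82.0) + (0.602273)(557.1) = 255.65 m.
1° of latitude spans 3600 × 30.80 = 110880 m, so Δφ = 255.65 / 110880 × 3600 = 8.300″.

Δφ = 8.30″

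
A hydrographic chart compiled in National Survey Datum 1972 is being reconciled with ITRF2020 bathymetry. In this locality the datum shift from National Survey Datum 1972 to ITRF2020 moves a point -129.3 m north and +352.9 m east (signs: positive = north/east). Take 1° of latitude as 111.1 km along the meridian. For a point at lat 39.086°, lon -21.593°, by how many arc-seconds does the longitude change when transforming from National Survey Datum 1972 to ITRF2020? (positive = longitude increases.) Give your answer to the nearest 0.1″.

Δλ = 14.7″

At latitude 39.086°, cos φ = 0.776200.
1° of longitude at this latitude = 111.1 × cos φ = 86.24 km, so Δλ = 352.9 / 86235.9 = 0.0040923° = 14.732″.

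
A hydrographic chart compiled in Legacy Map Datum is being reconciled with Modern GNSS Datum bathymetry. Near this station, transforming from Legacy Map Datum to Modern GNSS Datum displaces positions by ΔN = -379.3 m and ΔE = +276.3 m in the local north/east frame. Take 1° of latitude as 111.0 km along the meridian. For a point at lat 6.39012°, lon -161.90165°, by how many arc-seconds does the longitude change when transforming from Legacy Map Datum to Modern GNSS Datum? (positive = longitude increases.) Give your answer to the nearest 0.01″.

Δλ = 9.02″

At latitude 6.39012°, cos φ = 0.993787.
1° of longitude at this latitude = 111.0 × cos φ = 110.31 km, so Δλ = 276.3 / 110310.4 = 0.0025048° = 9.017″.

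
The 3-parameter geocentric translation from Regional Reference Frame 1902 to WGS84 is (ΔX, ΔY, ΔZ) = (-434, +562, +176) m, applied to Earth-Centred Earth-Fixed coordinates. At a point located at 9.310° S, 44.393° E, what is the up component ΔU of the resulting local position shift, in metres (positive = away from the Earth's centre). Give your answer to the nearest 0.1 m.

ΔU = 53.5 m

The local up (radial) axis is (cos φ cos λ, cos φ sin λ, sin φ), giving ΔU = -306.033 + 387.983 − 28.473 = 53.48 m.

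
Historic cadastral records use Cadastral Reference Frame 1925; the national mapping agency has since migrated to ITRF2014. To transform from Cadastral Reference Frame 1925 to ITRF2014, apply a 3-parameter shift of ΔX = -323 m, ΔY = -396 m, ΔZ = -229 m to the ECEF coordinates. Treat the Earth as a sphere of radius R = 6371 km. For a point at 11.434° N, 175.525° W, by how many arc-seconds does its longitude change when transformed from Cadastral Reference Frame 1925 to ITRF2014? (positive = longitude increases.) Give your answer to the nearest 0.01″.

sin φ = 0.198239, cos φ = 0.980154, sin λ = -0.078024, cos λ = -0.996951.
East component: ΔE = −sin λ·ΔX + cos λ·ΔY = −(-0.078024)(-323) + (-0.996951)(-396) = 369.59 m.
1° of latitude spans πR/180 = 111195 m; at latitude φ, 1° of longitude spans that × cos φ = 108988.1 m, so Δλ = 369.59 / 108988.1 × 3600 = 12.208″.

Δλ = 12.21″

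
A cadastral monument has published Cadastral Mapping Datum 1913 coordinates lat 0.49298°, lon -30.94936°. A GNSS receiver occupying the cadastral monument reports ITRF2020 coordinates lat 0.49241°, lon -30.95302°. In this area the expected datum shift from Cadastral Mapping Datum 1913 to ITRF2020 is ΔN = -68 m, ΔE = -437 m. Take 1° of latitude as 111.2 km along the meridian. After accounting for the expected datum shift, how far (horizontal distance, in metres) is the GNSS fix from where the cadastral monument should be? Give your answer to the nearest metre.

Observed coordinate differences: Δφ = -0.00057°, Δλ = -0.00366°.
Converting to metres (1° lat = 111200 m, cos φ = 0.999963): observed ΔN = -63.4 m, observed ΔE = -407.0 m.
Subtracting the expected shift leaves a residual of -63.4 − (-68) = 4.6 m north and -407.0 − (-437) = 30.0 m east.
Residual distance = √(4.6² + 30.0²) = 30.4 m.

30 m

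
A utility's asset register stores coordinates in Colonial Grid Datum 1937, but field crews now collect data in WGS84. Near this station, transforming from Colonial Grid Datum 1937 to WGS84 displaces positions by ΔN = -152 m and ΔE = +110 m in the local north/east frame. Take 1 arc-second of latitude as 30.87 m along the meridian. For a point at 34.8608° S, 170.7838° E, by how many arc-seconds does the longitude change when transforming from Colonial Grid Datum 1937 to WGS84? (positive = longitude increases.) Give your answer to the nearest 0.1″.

Δλ = 4.3″

At latitude -34.8608°, cos φ = 0.820543.
1″ of longitude at this latitude = 30.87 × cos φ = 25.3302 m, so Δλ = 110.0 / 25.3302 = 4.343″.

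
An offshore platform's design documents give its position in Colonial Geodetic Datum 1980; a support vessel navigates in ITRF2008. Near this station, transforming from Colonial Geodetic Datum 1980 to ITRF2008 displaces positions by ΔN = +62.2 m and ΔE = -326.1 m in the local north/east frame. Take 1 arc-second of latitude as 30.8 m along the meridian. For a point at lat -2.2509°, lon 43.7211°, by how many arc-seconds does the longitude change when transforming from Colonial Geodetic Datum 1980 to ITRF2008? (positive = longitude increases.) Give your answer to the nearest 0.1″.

Δλ = -10.6″

At latitude -2.2509°, cos φ = 0.999228.
1″ of longitude at this latitude = 30.80 × cos φ = 30.7762 m, so Δλ = -326.1 / 30.7762 = -10.596″.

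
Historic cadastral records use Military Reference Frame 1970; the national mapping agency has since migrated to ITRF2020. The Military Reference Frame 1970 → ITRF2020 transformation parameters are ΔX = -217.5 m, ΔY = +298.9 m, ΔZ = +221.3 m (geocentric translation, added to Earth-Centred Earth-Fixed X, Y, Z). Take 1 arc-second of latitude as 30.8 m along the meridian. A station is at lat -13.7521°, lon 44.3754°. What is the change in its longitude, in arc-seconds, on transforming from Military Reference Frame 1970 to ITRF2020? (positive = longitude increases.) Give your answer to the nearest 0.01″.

sin φ = -0.237721, cos φ = 0.971333, sin λ = 0.699357, cos λ = 0.714773.
East component: ΔE = −sin λ·ΔX + cos λ·ΔY = −(0.699357)(-217.5) + (0.714773)(298.9) = 365.76 m.
1° of latitude spans 3600 × 30.80 = 110880 m; at latitude φ, 1° of longitude spans that × cos φ = 107701.4 m, so Δλ = 365.76 / 107701.4 × 3600 = 12.226″.

Δλ = 12.23″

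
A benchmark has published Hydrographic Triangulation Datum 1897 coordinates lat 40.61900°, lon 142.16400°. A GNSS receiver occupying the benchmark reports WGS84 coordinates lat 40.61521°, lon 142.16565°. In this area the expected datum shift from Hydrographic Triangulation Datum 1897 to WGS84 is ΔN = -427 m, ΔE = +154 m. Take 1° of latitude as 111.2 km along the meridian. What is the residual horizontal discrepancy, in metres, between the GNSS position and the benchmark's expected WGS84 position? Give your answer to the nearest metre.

Observed coordinate differences: Δφ = -0.00379°, Δλ = +0.00165°.
Converting to metres (1° lat = 111200 m, cos φ = 0.759055): observed ΔN = -421.4 m, observed ΔE = 139.3 m.
Subtracting the expected shift leaves a residual of -421.4 − (-427) = 5.6 m north and 139.3 − (154) = -14.7 m east.
Residual distance = √(5.6² + (-14.7)²) = 15.7 m.

16 m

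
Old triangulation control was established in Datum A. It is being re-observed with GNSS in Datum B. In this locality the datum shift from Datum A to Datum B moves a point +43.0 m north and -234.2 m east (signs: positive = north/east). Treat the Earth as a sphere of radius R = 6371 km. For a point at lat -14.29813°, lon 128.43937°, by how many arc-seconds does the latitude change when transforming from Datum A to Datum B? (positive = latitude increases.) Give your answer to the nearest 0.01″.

On a sphere of radius R, 1 rad of latitude = R, so Δφ = ΔN / R = 43.0 / 6371000 = 6.7493e-06 rad = 1.392″.

Δφ = 1.39″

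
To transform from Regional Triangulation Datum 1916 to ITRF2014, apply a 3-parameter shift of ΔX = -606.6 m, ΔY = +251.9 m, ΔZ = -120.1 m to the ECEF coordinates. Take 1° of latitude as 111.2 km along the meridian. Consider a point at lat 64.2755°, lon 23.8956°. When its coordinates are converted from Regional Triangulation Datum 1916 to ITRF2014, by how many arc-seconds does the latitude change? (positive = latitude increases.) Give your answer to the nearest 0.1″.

Δφ = 11.5″

sin φ = 0.900892, cos φ = 0.434044, sin λ = 0.405071, cos λ = 0.914285.
North component: ΔN = −sin φ cos λ·ΔX − sin φ sin λ·ΔY + cos φ·ΔZ = −(0.900892)(0.914285)(-606.6) − (0.900892)(0.405071)(251.9) + (0.434044)(-120.1) = 355.59 m.
1° of latitude spans 111200 m, so Δφ = 355.59 / 111200 × 3600 = 11.512″.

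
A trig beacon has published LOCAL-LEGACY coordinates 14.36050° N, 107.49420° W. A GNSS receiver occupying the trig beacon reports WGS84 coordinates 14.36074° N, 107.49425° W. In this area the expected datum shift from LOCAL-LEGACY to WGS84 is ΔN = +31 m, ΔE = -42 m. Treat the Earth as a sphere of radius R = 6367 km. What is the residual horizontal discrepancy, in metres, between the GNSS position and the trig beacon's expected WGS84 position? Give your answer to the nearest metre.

Observed coordinate differences: Δφ = +0.00024°, Δλ = -0.00005°.
Converting to metres (1° lat = 111125 m, cos φ = 0.968754): observed ΔN = 26.7 m, observed ΔE = -5.4 m.
Subtracting the expected shift leaves a residual of 26.7 − (31) = -4.3 m north and -5.4 − (-42) = 36.6 m east.
Residual distance = √((-4.3)² + 36.6²) = 36.9 m.

37 m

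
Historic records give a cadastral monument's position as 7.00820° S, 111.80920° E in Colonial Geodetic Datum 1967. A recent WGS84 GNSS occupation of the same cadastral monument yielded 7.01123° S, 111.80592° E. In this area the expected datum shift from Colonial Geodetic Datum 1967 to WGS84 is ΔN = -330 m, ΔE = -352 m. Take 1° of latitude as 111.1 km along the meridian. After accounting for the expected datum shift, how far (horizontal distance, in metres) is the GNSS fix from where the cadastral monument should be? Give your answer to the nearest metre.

Observed coordinate differences: Δφ = -0.00303°, Δλ = -0.00328°.
Converting to metres (1° lat = 111100 m, cos φ = 0.992529): observed ΔN = -336.6 m, observed ΔE = -361.7 m.
Subtracting the expected shift leaves a residual of -336.6 − (-330) = -6.6 m north and -361.7 − (-352) = -9.7 m east.
Residual distance = √((-6.6)² + (-9.7)²) = 11.7 m.

12 m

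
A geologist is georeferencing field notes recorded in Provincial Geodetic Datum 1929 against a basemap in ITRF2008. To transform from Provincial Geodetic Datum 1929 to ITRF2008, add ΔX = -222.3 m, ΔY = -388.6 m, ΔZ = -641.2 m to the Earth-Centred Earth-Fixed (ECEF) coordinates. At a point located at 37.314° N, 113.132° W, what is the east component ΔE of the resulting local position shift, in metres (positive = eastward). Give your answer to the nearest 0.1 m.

ΔE = -51.8 m

The local east axis at (φ, λ) is (−sin λ, cos λ, 0), so ΔE = −sin(-113.132°)·(-222.3) + cos(-113.132°)·(-388.6) = -51.77 m.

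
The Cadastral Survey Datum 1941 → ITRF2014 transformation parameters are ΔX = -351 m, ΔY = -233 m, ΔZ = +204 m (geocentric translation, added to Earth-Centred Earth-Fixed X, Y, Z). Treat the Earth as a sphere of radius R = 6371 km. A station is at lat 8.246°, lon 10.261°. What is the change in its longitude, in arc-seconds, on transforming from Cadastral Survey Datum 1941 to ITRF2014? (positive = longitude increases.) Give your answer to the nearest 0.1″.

sin φ = 0.143424, cos φ = 0.989661, sin λ = 0.178132, cos λ = 0.984007.
East component: ΔE = −sin λ·ΔX + cos λ·ΔY = −(0.178132)(-351) + (0.984007)(-233) = -166.75 m.
1° of latitude spans πR/180 = 111195 m; at latitude φ, 1° of longitude spans that × cos φ = 110045.3 m, so Δλ = -166.75 / 110045.3 × 3600 = -5.455″.

Δλ = -5.5″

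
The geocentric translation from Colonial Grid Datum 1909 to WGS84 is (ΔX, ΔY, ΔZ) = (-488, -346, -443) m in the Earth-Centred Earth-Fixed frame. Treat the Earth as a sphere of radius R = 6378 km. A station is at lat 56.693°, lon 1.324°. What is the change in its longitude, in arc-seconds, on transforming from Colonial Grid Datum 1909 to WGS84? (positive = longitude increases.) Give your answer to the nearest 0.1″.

Δλ = -19.7″

sin φ = 0.835740, cos φ = 0.549125, sin λ = 0.023106, cos λ = 0.999733.
East component: ΔE = −sin λ·ΔX + cos λ·ΔY = −(0.023106)(-488) + (0.999733)(-346) = -334.63 m.
1° of latitude spans πR/180 = 111317 m; at latitude φ, 1° of longitude spans that × cos φ = 61127.0 m, so Δλ = -334.63 / 61127.0 × 3600 = -19.708″.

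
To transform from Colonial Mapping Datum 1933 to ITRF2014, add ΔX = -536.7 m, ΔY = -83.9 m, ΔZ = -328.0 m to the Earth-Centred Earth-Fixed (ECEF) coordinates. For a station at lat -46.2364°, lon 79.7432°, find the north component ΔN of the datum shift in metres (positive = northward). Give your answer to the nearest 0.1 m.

ΔN = -355.5 m

The local north axis is (−sin φ cos λ, −sin φ sin λ, cos φ), giving ΔN = -69.017 − 59.624 − 226.873 = -355.51 m.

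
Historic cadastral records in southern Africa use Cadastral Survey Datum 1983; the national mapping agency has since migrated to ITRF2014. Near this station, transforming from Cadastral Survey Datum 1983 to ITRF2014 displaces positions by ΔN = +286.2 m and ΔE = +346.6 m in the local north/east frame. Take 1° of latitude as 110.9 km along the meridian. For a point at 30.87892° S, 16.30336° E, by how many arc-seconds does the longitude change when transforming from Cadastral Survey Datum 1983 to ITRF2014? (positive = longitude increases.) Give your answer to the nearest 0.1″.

At latitude -30.87892°, cos φ = 0.858254.
1° of longitude at this latitude = 110.9 × cos φ = 95.18 km, so Δλ = 346.6 / 95180.3 = 0.0036415° = 13.109″.

Δλ = 13.1″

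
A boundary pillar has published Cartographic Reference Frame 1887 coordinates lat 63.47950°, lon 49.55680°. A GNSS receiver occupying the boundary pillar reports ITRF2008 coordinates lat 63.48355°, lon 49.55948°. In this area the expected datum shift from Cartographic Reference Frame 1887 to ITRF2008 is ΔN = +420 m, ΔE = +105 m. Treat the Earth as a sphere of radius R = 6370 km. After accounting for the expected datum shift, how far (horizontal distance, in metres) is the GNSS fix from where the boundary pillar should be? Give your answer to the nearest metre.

Observed coordinate differences: Δφ = +0.00405°, Δλ = +0.00268°.
Converting to metres (1° lat = 111177 m, cos φ = 0.446518): observed ΔN = 450.3 m, observed ΔE = 133.0 m.
Subtracting the expected shift leaves a residual of 450.3 − (420) = 30.3 m north and 133.0 − (105) = 28.0 m east.
Residual distance = √(30.3² + 28.0²) = 41.3 m.

41 m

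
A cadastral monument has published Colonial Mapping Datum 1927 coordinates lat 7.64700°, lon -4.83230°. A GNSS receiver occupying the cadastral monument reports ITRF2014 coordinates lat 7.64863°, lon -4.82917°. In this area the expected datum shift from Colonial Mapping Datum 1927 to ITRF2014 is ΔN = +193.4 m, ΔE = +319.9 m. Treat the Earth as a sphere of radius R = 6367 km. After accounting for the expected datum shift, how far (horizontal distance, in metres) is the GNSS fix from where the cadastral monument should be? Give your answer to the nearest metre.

28 m

Observed coordinate differences: Δφ = +0.00163°, Δλ = +0.00313°.
Converting to metres (1° lat = 111125 m, cos φ = 0.991107): observed ΔN = 181.1 m, observed ΔE = 344.7 m.
Subtracting the expected shift leaves a residual of 181.1 − (193.4) = -12.3 m north and 344.7 − (319.9) = 24.8 m east.
Residual distance = √((-12.3)² + 24.8²) = 27.7 m.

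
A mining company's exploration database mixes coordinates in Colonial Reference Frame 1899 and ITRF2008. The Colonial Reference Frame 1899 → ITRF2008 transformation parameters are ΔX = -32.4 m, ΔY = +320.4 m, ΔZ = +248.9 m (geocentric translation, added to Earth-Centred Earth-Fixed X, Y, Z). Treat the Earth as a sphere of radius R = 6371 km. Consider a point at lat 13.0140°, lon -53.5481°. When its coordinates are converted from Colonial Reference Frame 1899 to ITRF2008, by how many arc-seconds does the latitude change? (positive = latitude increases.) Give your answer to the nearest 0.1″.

sin φ = 0.225189, cos φ = 0.974315, sin λ = -0.804356, cos λ = 0.594148.
North component: ΔN = −sin φ cos λ·ΔX − sin φ sin λ·ΔY + cos φ·ΔZ = −(0.225189)(0.594148)(-32.4) − (0.225189)(-0.804356)(320.4) + (0.974315)(248.9) = 304.88 m.
1° of latitude spans πR/180 = 111195 m, so Δφ = 304.88 / 111195 × 3600 = 9.871″.

Δφ = 9.9″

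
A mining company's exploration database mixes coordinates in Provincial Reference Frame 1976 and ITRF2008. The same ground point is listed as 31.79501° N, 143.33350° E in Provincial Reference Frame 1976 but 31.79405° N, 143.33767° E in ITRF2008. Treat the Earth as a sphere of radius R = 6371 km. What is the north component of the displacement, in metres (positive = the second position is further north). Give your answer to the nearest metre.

Δφ = 31.79405° − 31.79501° = -0.00096°; Δλ = 143.33767° − 143.33350° = +0.00417°.
1° along a meridian = πR/180 = 111195 m.
ΔN = Δφ × 111195 = -106.7 m; ΔE = Δλ × 111195 × cos(31.79501°) = +0.00417 × 111195 × 0.849939 = 394.1 m.

ΔN = -107 m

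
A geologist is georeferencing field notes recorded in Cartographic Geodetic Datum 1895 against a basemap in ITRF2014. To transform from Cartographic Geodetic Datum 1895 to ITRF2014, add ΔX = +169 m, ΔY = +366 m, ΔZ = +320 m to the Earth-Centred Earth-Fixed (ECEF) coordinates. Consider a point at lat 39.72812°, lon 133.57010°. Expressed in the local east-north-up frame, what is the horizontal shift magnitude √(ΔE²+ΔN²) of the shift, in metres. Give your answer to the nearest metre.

404 m

The local east axis at (φ, λ) is (−sin λ, cos λ, 0), so ΔE = −sin(133.57010°)·169 + cos(133.57010°)·366 = -374.71 m.
The local north axis is (−sin φ cos λ, −sin φ sin λ, cos φ), giving ΔN = 74.449 − 169.488 + 246.108 = 151.07 m.
Horizontal magnitude = √(ΔE² + ΔN²) = √((-374.71)² + 151.07²) = 404.01 m.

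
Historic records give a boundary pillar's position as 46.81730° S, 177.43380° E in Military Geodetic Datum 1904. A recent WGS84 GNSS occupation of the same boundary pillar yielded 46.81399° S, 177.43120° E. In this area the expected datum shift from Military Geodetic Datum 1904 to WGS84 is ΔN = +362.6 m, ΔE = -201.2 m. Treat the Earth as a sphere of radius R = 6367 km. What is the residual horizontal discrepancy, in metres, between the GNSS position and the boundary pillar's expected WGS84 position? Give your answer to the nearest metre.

6 m

Observed coordinate differences: Δφ = +0.00331°, Δλ = -0.00260°.
Converting to metres (1° lat = 111125 m, cos φ = 0.684327): observed ΔN = 367.8 m, observed ΔE = -197.7 m.
Subtracting the expected shift leaves a residual of 367.8 − (362.6) = 5.2 m north and -197.7 − (-201.2) = 3.5 m east.
Residual distance = √(5.2² + 3.5²) = 6.3 m.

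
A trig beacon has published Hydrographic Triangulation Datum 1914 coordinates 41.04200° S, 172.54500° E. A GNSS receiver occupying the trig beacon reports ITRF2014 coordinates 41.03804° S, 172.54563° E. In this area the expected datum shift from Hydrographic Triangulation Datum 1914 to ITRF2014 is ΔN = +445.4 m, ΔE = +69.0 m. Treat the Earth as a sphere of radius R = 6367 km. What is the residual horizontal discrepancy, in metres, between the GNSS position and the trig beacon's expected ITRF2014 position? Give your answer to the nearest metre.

17 m

Observed coordinate differences: Δφ = +0.00396°, Δλ = +0.00063°.
Converting to metres (1° lat = 111125 m, cos φ = 0.754228): observed ΔN = 440.1 m, observed ΔE = 52.8 m.
Subtracting the expected shift leaves a residual of 440.1 − (445.4) = -5.3 m north and 52.8 − (69.0) = -16.2 m east.
Residual distance = √((-5.3)² + (-16.2)²) = 17.1 m.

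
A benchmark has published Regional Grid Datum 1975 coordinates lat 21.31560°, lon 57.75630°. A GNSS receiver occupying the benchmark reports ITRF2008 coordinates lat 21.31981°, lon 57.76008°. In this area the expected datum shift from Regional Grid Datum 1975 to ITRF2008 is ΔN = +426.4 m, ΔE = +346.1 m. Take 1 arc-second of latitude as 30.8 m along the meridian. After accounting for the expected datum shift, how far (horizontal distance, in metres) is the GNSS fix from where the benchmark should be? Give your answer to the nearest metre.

Observed coordinate differences: Δφ = +0.00421°, Δλ = +0.00378°.
Converting to metres (1° lat = 110880 m, cos φ = 0.931592): observed ΔN = 466.8 m, observed ΔE = 390.5 m.
Subtracting the expected shift leaves a residual of 466.8 − (426.4) = 40.4 m north and 390.5 − (346.1) = 44.4 m east.
Residual distance = √(40.4² + 44.4²) = 60.0 m.

60 m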